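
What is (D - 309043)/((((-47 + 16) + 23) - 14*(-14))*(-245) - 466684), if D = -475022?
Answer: 784065/512744 ≈ 1.5292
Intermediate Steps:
(D - 309043)/((((-47 + 16) + 23) - 14*(-14))*(-245) - 466684) = (-475022 - 309043)/((((-47 + 16) + 23) - 14*(-14))*(-245) - 466684) = -784065/(((-31 + 23) + 196)*(-245) - 466684) = -784065/((-8 + 196)*(-245) - 466684) = -784065/(188*(-245) - 466684) = -784065/(-46060 - 466684) = -784065/(-512744) = -784065*(-1/512744) = 784065/512744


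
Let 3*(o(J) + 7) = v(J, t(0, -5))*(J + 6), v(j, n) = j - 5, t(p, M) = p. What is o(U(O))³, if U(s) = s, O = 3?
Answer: -2197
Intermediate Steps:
v(j, n) = -5 + j
o(J) = -7 + (-5 + J)*(6 + J)/3 (o(J) = -7 + ((-5 + J)*(J + 6))/3 = -7 + ((-5 + J)*(6 + J))/3 = -7 + (-5 + J)*(6 + J)/3)
o(U(O))³ = (-17 + (⅓)*3 + (⅓)*3²)³ = (-17 + 1 + (⅓)*9)³ = (-17 + 1 + 3)³ = (-13)³ = -2197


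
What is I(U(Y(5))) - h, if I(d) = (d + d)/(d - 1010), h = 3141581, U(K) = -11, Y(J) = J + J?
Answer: -3207554179/1021 ≈ -3.1416e+6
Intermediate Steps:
Y(J) = 2*J
I(d) = 2*d/(-1010 + d) (I(d) = (2*d)/(-1010 + d) = 2*d/(-1010 + d))
I(U(Y(5))) - h = 2*(-11)/(-1010 - 11) - 1*3141581 = 2*(-11)/(-1021) - 3141581 = 2*(-11)*(-1/1021) - 3141581 = 22/1021 - 3141581 = -3207554179/1021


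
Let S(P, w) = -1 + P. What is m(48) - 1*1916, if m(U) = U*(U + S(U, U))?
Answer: 2644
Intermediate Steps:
m(U) = U*(-1 + 2*U) (m(U) = U*(U + (-1 + U)) = U*(-1 + 2*U))
m(48) - 1*1916 = 48*(-1 + 2*48) - 1*1916 = 48*(-1 + 96) - 1916 = 48*95 - 1916 = 4560 - 1916 = 2644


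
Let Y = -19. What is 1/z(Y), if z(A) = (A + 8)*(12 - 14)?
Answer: 1/22 ≈ 0.045455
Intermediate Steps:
z(A) = -16 - 2*A (z(A) = (8 + A)*(-2) = -16 - 2*A)
1/z(Y) = 1/(-16 - 2*(-19)) = 1/(-16 + 38) = 1/22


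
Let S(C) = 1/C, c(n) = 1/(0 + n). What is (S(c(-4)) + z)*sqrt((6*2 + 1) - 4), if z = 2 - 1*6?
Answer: -24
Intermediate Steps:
c(n) = 1/n
S(C) = 1/C
z = -4 (z = 2 - 6 = -4)
(S(c(-4)) + z)*sqrt((6*2 + 1) - 4) = (1/(1/(-4)) - 4)*sqrt((6*2 + 1) - 4) = (1/(-1/4) - 4)*sqrt((12 + 1) - 4) = (-4 - 4)*sqrt(13 - 4) = -8*sqrt(9) = -8*3 = -24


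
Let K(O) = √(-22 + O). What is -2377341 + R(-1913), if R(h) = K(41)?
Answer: -2377341 + √19 ≈ -2.3773e+6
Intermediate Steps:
R(h) = √19 (R(h) = √(-22 + 41) = √19)
-2377341 + R(-1913) = -2377341 + √19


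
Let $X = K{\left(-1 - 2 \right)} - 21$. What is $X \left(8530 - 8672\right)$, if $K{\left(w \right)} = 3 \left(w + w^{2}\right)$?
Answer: $426$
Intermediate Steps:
$K{\left(w \right)} = 3 w + 3 w^{2}$
$X = -3$ ($X = 3 \left(-1 - 2\right) \left(1 - 3\right) - 21 = 3 \left(-3\right) \left(1 - 3\right) - 21 = 3 \left(-3\right) \left(-2\right) - 21 = 18 - 21 = -3$)
$X \left(8530 - 8672\right) = - 3 \left(8530 - 8672\right) = \left(-3\right) \left(-142\right) = 426$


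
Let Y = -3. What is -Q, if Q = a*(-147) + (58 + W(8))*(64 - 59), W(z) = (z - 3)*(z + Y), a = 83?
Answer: 11786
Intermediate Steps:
W(z) = (-3 + z)² (W(z) = (z - 3)*(z - 3) = (-3 + z)*(-3 + z) = (-3 + z)²)
Q = -11786 (Q = 83*(-147) + (58 + (9 + 8² - 6*8))*(64 - 59) = -12201 + (58 + (9 + 64 - 48))*5 = -12201 + (58 + 25)*5 = -12201 + 83*5 = -12201 + 415 = -11786)
-Q = -1*(-11786) = 11786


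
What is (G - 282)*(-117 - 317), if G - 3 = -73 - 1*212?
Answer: 244776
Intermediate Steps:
G = -282 (G = 3 + (-73 - 1*212) = 3 + (-73 - 212) = 3 - 285 = -282)
(G - 282)*(-117 - 317) = (-282 - 282)*(-117 - 317) = -564*(-434) = 244776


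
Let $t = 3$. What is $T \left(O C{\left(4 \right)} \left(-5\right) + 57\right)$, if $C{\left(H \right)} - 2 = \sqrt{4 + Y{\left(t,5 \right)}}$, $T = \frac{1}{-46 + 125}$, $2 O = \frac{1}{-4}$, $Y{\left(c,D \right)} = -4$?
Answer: $\frac{233}{316} \approx 0.73734$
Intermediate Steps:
$O = - \frac{1}{8}$ ($O = \frac{1}{2 \left(-4\right)} = \frac{1}{2} \left(- \frac{1}{4}\right) = - \frac{1}{8} \approx -0.125$)
$T = \frac{1}{79} \approx 0.012658$
$C{\left(H \right)} = 2$ ($C{\left(H \right)} = 2 + \sqrt{4 - 4} = 2 + \sqrt{0} = 2 + 0 = 2$)
$T \left(O C{\left(4 \right)} \left(-5\right) + 57\right) = \frac{\left(- \frac{1}{8}\right) 2 \left(-5\right) + 57}{79} = \frac{\left(- \frac{1}{4}\right) \left(-5\right) + 57}{79} = \frac{\frac{5}{4} + 57}{79} = \frac{1}{79} \cdot \frac{233}{4} = \frac{233}{316}$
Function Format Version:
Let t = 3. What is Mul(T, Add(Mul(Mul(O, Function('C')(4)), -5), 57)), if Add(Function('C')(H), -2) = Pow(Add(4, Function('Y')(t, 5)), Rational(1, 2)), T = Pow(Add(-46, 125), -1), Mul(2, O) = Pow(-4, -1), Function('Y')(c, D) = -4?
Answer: Rational(233, 316) ≈ 0.73734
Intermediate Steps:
O = Rational(-1, 8) (O = Mul(Rational(1, 2), Pow(-4, -1)) = Mul(Rational(1, 2), Rational(-1, 4)) = Rational(-1, 8) ≈ -0.12500)
T = Rational(1, 79) (T = Pow(79, -1) = Rational(1, 79) ≈ 0.012658)
Function('C')(H) = 2 (Function('C')(H) = Add(2, Pow(Add(4, -4), Rational(1, 2))) = Add(2, Pow(0, Rational(1, 2))) = Add(2, 0) = 2)
Mul(T, Add(Mul(Mul(O, Function('C')(4)), -5), 57)) = Mul(Rational(1, 79), Add(Mul(Mul(Rational(-1, 8), 2), -5), 57)) = Mul(Rational(1, 79), Add(Mul(Rational(-1, 4), -5), 57)) = Mul(Rational(1, 79), Add(Rational(5, 4), 57)) = Mul(Rational(1, 79), Rational(233, 4)) = Rational(233, 316)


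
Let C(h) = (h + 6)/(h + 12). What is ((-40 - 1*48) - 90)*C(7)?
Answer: -2314/19 ≈ -121.79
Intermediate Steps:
C(h) = (6 + h)/(12 + h)
((-40 - 1*48) - 90)*C(7) = ((-40 - 1*48) - 90)*((6 + 7)/(12 + 7)) = ((-40 - 48) - 90)*(13/19) = (-88 - 90)*((1/19)*13) = -178*13/19 = -2314/19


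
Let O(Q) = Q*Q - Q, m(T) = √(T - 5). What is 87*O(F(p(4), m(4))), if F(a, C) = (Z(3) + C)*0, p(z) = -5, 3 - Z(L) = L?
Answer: 0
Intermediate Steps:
Z(L) = 3 - L
m(T) = √(-5 + T)
F(a, C) = 0 (F(a, C) = ((3 - 1*3) + C)*0 = ((3 - 3) + C)*0 = (0 + C)*0 = C*0 = 0)
O(Q) = Q² - Q
87*O(F(p(4), m(4))) = 87*(0*(-1 + 0)) = 87*(0*(-1)) = 87*0 = 0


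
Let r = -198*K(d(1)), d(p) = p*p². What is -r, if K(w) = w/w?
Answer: 198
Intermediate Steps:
d(p) = p³
K(w) = 1
r = -198 (r = -198*1 = -198)
-r = -1*(-198) = 198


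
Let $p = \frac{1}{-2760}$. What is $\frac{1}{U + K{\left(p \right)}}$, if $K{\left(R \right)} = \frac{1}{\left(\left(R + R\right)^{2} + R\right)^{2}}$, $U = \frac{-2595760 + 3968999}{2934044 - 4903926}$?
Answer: $\frac{935144352922}{7144247932050128681} \approx 1.3089 \cdot 10^{-7}$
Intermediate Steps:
$U = - \frac{1373239}{1969882}$ ($U = \frac{1373239}{-1969882} = 1373239 \left(- \frac{1}{1969882}\right) = - \frac{1373239}{1969882} \approx -0.69712$)
$p = - \frac{1}{2760} \approx -0.00036232$
$K{\left(R \right)} = \frac{1}{\left(R + 4 R^{2}\right)^{2}}$ ($K{\left(R \right)} = \frac{1}{\left(\left(2 R\right)^{2} + R\right)^{2}} = \frac{1}{\left(4 R^{2} + R\right)^{2}} = \frac{1}{\left(R + 4 R^{2}\right)^{2}}$)
$\frac{1}{U + K{\left(p \right)}} = \frac{1}{- \frac{1373239}{1969882} + \frac{1}{\frac{1}{7617600} \left(1 + 4 \left(- \frac{1}{2760}\right)\right)^{2}}} = \frac{1}{- \frac{1373239}{1969882} + \frac{7617600}{\left(1 - \frac{1}{690}\right)^{2}}} = \frac{1}{- \frac{1373239}{1969882} + \frac{7617600}{\frac{474721}{476100}}} = \frac{1}{- \frac{1373239}{1969882} + 7617600 \cdot \frac{476100}{474721}} = \frac{1}{- \frac{1373239}{1969882} + \frac{3626739360000}{474721}} = \frac{1}{\frac{7144247932050128681}{935144352922}} = \frac{935144352922}{7144247932050128681}$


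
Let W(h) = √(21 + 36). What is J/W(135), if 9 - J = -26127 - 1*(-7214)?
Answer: 18922*√57/57 ≈ 2506.3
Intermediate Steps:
W(h) = √57
J = 18922 (J = 9 - (-26127 - 1*(-7214)) = 9 - (-26127 + 7214) = 9 - 1*(-18913) = 9 + 18913 = 18922)
J/W(135) = 18922/(√57) = 18922*(√57/57) = 18922*√57/57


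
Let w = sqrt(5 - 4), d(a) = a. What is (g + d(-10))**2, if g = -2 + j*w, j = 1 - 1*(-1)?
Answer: 100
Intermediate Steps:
j = 2 (j = 1 + 1 = 2)
w = 1 (w = sqrt(1) = 1)
g = 0 (g = -2 + 2*1 = -2 + 2 = 0)
(g + d(-10))**2 = (0 - 10)**2 = (-10)**2 = 100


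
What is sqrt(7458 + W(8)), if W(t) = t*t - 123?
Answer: 7*sqrt(151) ≈ 86.017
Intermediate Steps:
W(t) = -123 + t**2 (W(t) = t**2 - 123 = -123 + t**2)
sqrt(7458 + W(8)) = sqrt(7458 + (-123 + 8**2)) = sqrt(7458 + (-123 + 64)) = sqrt(7458 - 59) = sqrt(7399) = 7*sqrt(151)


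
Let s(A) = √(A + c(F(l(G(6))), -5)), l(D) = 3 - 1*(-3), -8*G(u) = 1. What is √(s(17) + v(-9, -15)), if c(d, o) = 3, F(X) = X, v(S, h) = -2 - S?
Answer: √(7 + 2*√5) ≈ 3.3871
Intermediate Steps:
G(u) = -⅛ (G(u) = -⅛*1 = -⅛)
l(D) = 6 (l(D) = 3 + 3 = 6)
s(A) = √(3 + A) (s(A) = √(A + 3) = √(3 + A))
√(s(17) + v(-9, -15)) = √(√(3 + 17) + (-2 - 1*(-9))) = √(√20 + (-2 + 9)) = √(2*√5 + 7) = √(7 + 2*√5)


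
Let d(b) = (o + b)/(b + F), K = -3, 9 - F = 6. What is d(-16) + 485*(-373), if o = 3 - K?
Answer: -2351755/13 ≈ -1.8090e+5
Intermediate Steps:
F = 3 (F = 9 - 1*6 = 9 - 6 = 3)
o = 6 (o = 3 - 1*(-3) = 3 + 3 = 6)
d(b) = (6 + b)/(3 + b) (d(b) = (6 + b)/(b + 3) = (6 + b)/(3 + b))
d(-16) + 485*(-373) = (6 - 16)/(3 - 16) + 485*(-373) = -10/(-13) - 180905 = -1/13*(-10) - 180905 = 10/13 - 180905 = -2351755/13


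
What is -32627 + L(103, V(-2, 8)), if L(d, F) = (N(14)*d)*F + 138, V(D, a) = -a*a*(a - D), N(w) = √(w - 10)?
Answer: -164329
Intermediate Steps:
N(w) = √(-10 + w)
V(D, a) = -a²*(a - D)
L(d, F) = 138 + 2*F*d (L(d, F) = (√(-10 + 14)*d)*F + 138 = (√4*d)*F + 138 = (2*d)*F + 138 = 2*F*d + 138 = 138 + 2*F*d)
-32627 + L(103, V(-2, 8)) = -32627 + (138 + 2*(8²*(-2 - 1*8))*103) = -32627 + (138 + 2*(64*(-2 - 8))*103) = -32627 + (138 + 2*(64*(-10))*103) = -32627 + (138 + 2*(-640)*103) = -32627 + (138 - 131840) = -32627 - 131702 = -164329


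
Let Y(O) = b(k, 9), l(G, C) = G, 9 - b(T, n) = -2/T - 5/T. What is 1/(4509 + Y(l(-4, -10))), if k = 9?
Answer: 9/40669 ≈ 0.00022130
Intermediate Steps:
b(T, n) = 9 + 7/T (b(T, n) = 9 - (-2/T - 5/T) = 9 - (-7)/T = 9 + 7/T)
Y(O) = 88/9 (Y(O) = 9 + 7/9 = 88/9)
1/(4509 + Y(l(-4, -10))) = 1/(4509 + 88/9) = 1/(40669/9) = 9/40669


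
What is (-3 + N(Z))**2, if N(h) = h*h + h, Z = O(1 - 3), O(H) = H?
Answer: 1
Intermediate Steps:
Z = -2 (Z = 1 - 3 = -2)
N(h) = h + h**2 (N(h) = h**2 + h = h + h**2)
(-3 + N(Z))**2 = (-3 - 2*(1 - 2))**2 = (-3 - 2*(-1))**2 = (-3 + 2)**2 = (-1)**2 = 1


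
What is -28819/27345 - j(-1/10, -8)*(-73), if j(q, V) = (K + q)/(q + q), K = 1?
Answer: -18023303/54690 ≈ -329.55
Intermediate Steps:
j(q, V) = (1 + q)/(2*q) (j(q, V) = (1 + q)/(q + q) = (1 + q)/((2*q)) = (1 + q)*(1/(2*q)) = (1 + q)/(2*q))
-28819/27345 - j(-1/10, -8)*(-73) = -28819/27345 - (1 - 1/10)/(2*((-1/10)))*(-73) = -28819*1/27345 - (1 - 1*⅒)/(2*((-1*⅒)))*(-73) = -28819/27345 - (1 - ⅒)/(2*(-⅒))*(-73) = -28819/27345 - (½)*(-10)*(9/10)*(-73) = -28819/27345 - (-9)*(-73)/2 = -28819/27345 - 1*657/2 = -28819/27345 - 657/2 = -18023303/54690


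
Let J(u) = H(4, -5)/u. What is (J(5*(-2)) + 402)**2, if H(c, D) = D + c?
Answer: 16168441/100 ≈ 1.6168e+5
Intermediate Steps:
J(u) = -1/u (J(u) = (-5 + 4)/u = -1/u)
(J(5*(-2)) + 402)**2 = (-1/(5*(-2)) + 402)**2 = (-1/(-10) + 402)**2 = (-1*(-1/10) + 402)**2 = (1/10 + 402)**2 = (4021/10)**2 = 16168441/100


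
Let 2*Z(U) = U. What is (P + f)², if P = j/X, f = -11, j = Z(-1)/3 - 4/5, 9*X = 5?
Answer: 405769/2500 ≈ 162.31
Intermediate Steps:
X = 5/9 (X = (⅑)*5 = 5/9 ≈ 0.55556)
Z(U) = U/2
j = -29/30 (j = ((½)*(-1))/3 - 4/5 = -½*⅓ - 4*⅕ = -⅙ - ⅘ = -29/30 ≈ -0.96667)
P = -87/50 (P = -29/(30*5/9) = -29/30*9/5 = -87/50 ≈ -1.7400)
(P + f)² = (-87/50 - 11)² = (-637/50)² = 405769/2500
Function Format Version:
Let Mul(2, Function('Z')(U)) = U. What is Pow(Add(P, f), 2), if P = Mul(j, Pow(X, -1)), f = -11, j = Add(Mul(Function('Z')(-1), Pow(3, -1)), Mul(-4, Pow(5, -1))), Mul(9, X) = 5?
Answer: Rational(405769, 2500) ≈ 162.31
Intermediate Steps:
X = Rational(5, 9) (X = Mul(Rational(1, 9), 5) = Rational(5, 9) ≈ 0.55556)
Function('Z')(U) = Mul(Rational(1, 2), U)
j = Rational(-29, 30) (j = Add(Mul(Mul(Rational(1, 2), -1), Pow(3, -1)), Mul(-4, Pow(5, -1))) = Add(Mul(Rational(-1, 2), Rational(1, 3)), Mul(-4, Rational(1, 5))) = Add(Rational(-1, 6), Rational(-4, 5)) = Rational(-29, 30) ≈ -0.96667)
P = Rational(-87, 50) (P = Mul(Rational(-29, 30), Pow(Rational(5, 9), -1)) = Mul(Rational(-29, 30), Rational(9, 5)) = Rational(-87, 50) ≈ -1.7400)
Pow(Add(P, f), 2) = Pow(Add(Rational(-87, 50), -11), 2) = Pow(Rational(-637, 50), 2) = Rational(405769, 2500)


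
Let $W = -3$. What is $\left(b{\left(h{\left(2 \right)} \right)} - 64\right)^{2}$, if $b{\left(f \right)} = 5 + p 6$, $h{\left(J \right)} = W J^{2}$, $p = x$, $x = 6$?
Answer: $529$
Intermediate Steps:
$p = 6$
$h{\left(J \right)} = - 3 J^{2}$
$b{\left(f \right)} = 41$ ($b{\left(f \right)} = 5 + 6 \cdot 6 = 5 + 36 = 41$)
$\left(b{\left(h{\left(2 \right)} \right)} - 64\right)^{2} = \left(41 - 64\right)^{2} = \left(-23\right)^{2} = 529$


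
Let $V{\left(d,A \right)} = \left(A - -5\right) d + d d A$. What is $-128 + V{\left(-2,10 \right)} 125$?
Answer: $1122$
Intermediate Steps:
$V{\left(d,A \right)} = A d^{2} + d \left(5 + A\right)$ ($V{\left(d,A \right)} = \left(A + 5\right) d + d^{2} A = \left(5 + A\right) d + A d^{2} = d \left(5 + A\right) + A d^{2} = A d^{2} + d \left(5 + A\right)$)
$-128 + V{\left(-2,10 \right)} 125 = -128 + - 2 \left(5 + 10 + 10 \left(-2\right)\right) 125 = -128 + - 2 \left(5 + 10 - 20\right) 125 = -128 + \left(-2\right) \left(-5\right) 125 = -128 + 10 \cdot 125 = -128 + 1250 = 1122$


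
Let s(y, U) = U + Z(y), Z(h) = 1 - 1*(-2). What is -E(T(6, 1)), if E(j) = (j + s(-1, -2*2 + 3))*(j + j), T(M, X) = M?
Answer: -96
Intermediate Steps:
Z(h) = 3 (Z(h) = 1 + 2 = 3)
s(y, U) = 3 + U (s(y, U) = U + 3 = 3 + U)
E(j) = 2*j*(2 + j) (E(j) = (j + (3 + (-2*2 + 3)))*(j + j) = (j + (3 + (-4 + 3)))*(2*j) = (j + (3 - 1))*(2*j) = (j + 2)*(2*j) = (2 + j)*(2*j) = 2*j*(2 + j))
-E(T(6, 1)) = -2*6*(2 + 6) = -2*6*8 = -1*96 = -96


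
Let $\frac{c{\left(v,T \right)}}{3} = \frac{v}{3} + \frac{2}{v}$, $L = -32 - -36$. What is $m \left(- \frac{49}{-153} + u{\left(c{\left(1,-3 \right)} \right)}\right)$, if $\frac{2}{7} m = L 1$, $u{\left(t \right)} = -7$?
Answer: $- \frac{14308}{153} \approx -93.516$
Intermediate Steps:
$L = 4$ ($L = -32 + 36 = 4$)
$c{\left(v,T \right)} = v + \frac{6}{v}$ ($c{\left(v,T \right)} = 3 \left(\frac{v}{3} + \frac{2}{v}\right) = 3 \left(\frac{2}{v} + \frac{v}{3}\right) = v + \frac{6}{v}$)
$m = 14$ ($m = \frac{7 \cdot 4 \cdot 1}{2} = \frac{7}{2} \cdot 4 = 14$)
$m \left(- \frac{49}{-153} + u{\left(c{\left(1,-3 \right)} \right)}\right) = 14 \left(- \frac{49}{-153} - 7\right) = 14 \left(\left(-49\right) \left(- \frac{1}{153}\right) - 7\right) = 14 \left(\frac{49}{153} - 7\right) = 14 \left(- \frac{1022}{153}\right) = - \frac{14308}{153}$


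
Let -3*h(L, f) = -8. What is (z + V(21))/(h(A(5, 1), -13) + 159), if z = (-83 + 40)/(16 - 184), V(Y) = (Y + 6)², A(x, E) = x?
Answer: 24503/5432 ≈ 4.5109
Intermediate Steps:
h(L, f) = 8/3 (h(L, f) = -⅓*(-8) = 8/3)
V(Y) = (6 + Y)²
z = 43/168 (z = -43/(-168) = -43*(-1/168) = 43/168 ≈ 0.25595)
(z + V(21))/(h(A(5, 1), -13) + 159) = (43/168 + (6 + 21)²)/(8/3 + 159) = (43/168 + 27²)/(485/3) = (43/168 + 729)*(3/485) = (122515/168)*(3/485) = 24503/5432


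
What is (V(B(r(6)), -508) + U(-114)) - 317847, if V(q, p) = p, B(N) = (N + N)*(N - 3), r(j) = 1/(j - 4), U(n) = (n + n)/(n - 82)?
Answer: -15599338/49 ≈ -3.1835e+5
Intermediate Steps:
U(n) = 2*n/(-82 + n) (U(n) = (2*n)/(-82 + n) = 2*n/(-82 + n))
r(j) = 1/(-4 + j)
B(N) = 2*N*(-3 + N) (B(N) = (2*N)*(-3 + N) = 2*N*(-3 + N))
(V(B(r(6)), -508) + U(-114)) - 317847 = (-508 + 2*(-114)/(-82 - 114)) - 317847 = (-508 + 2*(-114)/(-196)) - 317847 = (-508 + 2*(-114)*(-1/196)) - 317847 = (-508 + 57/49) - 317847 = -24835/49 - 317847 = -15599338/49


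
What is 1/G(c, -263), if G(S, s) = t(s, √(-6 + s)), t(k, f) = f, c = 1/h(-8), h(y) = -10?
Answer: -I*√269/269 ≈ -0.060971*I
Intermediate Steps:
c = -⅒ (c = 1/(-10) = -⅒ ≈ -0.10000)
G(S, s) = √(-6 + s)
1/G(c, -263) = 1/(√(-6 - 263)) = 1/(√(-269)) = 1/(I*√269) = -I*√269/269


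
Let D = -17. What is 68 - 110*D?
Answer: 1938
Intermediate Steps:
68 - 110*D = 68 - 110*(-17) = 68 + 1870 = 1938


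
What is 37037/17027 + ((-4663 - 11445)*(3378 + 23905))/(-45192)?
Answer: 1871151794333/192371046 ≈ 9726.8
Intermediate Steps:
37037/17027 + ((-4663 - 11445)*(3378 + 23905))/(-45192) = 37037*(1/17027) - 16108*27283*(-1/45192) = 37037/17027 - 439474564*(-1/45192) = 37037/17027 + 109868641/11298 = 1871151794333/192371046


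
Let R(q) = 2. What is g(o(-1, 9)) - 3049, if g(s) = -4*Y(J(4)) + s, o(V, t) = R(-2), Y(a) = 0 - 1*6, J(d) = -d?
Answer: -3023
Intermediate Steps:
Y(a) = -6 (Y(a) = 0 - 6 = -6)
o(V, t) = 2
g(s) = 24 + s (g(s) = -4*(-6) + s = 24 + s)
g(o(-1, 9)) - 3049 = (24 + 2) - 3049 = 26 - 3049 = -3023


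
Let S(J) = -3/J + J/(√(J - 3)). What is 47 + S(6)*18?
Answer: 38 + 36*√3 ≈ 100.35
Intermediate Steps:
S(J) = -3/J + J/√(-3 + J) (S(J) = -3/J + J/(√(-3 + J)) = -3/J + J/√(-3 + J))
47 + S(6)*18 = 47 + (-3/6 + 6/√(-3 + 6))*18 = 47 + (-3*⅙ + 6/√3)*18 = 47 + (-½ + 6*(√3/3))*18 = 47 + (-½ + 2*√3)*18 = 47 + (-9 + 36*√3) = 38 + 36*√3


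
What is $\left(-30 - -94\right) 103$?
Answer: $6592$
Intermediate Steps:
$\left(-30 - -94\right) 103 = \left(-30 + 94\right) 103 = 64 \cdot 103 = 6592$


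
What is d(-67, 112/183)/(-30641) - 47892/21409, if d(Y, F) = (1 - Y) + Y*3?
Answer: -1464611375/655993169 ≈ -2.2327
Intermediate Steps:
d(Y, F) = 1 + 2*Y (d(Y, F) = (1 - Y) + 3*Y = 1 + 2*Y)
d(-67, 112/183)/(-30641) - 47892/21409 = (1 + 2*(-67))/(-30641) - 47892/21409 = (1 - 134)*(-1/30641) - 47892*1/21409 = -133*(-1/30641) - 47892/21409 = 133/30641 - 47892/21409 = -1464611375/655993169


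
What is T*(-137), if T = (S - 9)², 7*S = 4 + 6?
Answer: -384833/49 ≈ -7853.7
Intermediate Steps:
S = 10/7 (S = (4 + 6)/7 = (⅐)*10 = 10/7 ≈ 1.4286)
T = 2809/49 (T = (10/7 - 9)² = (-53/7)² = 2809/49 ≈ 57.327)
T*(-137) = (2809/49)*(-137) = -384833/49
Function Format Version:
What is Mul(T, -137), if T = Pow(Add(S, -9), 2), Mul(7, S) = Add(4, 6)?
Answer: Rational(-384833, 49) ≈ -7853.7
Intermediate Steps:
S = Rational(10, 7) (S = Mul(Rational(1, 7), Add(4, 6)) = Mul(Rational(1, 7), 10) = Rational(10, 7) ≈ 1.4286)
T = Rational(2809, 49) (T = Pow(Add(Rational(10, 7), -9), 2) = Pow(Rational(-53, 7), 2) = Rational(2809, 49) ≈ 57.327)
Mul(T, -137) = Mul(Rational(2809, 49), -137) = Rational(-384833, 49)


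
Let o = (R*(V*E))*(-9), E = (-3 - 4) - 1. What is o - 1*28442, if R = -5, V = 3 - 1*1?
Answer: -29162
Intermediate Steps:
V = 2 (V = 3 - 1 = 2)
E = -8 (E = -7 - 1 = -8)
o = -720 (o = -10*(-8)*(-9) = -5*(-16)*(-9) = 80*(-9) = -720)
o - 1*28442 = -720 - 1*28442 = -720 - 28442 = -29162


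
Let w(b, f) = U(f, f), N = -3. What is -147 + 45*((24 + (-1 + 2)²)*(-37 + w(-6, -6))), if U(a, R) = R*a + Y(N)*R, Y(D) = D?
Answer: 18978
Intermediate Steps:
U(a, R) = -3*R + R*a (U(a, R) = R*a - 3*R = -3*R + R*a)
w(b, f) = f*(-3 + f)
-147 + 45*((24 + (-1 + 2)²)*(-37 + w(-6, -6))) = -147 + 45*((24 + (-1 + 2)²)*(-37 - 6*(-3 - 6))) = -147 + 45*((24 + 1²)*(-37 - 6*(-9))) = -147 + 45*((24 + 1)*(-37 + 54)) = -147 + 45*(25*17) = -147 + 45*425 = -147 + 19125 = 18978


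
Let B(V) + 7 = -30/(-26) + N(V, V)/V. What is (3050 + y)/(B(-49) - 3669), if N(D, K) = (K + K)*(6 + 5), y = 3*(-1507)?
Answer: 19123/47487 ≈ 0.40270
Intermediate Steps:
y = -4521
N(D, K) = 22*K (N(D, K) = (2*K)*11 = 22*K)
B(V) = 210/13 (B(V) = -7 + (-30/(-26) + (22*V)/V) = -7 + (-30*(-1/26) + 22) = -7 + (15/13 + 22) = -7 + 301/13 = 210/13)
(3050 + y)/(B(-49) - 3669) = (3050 - 4521)/(210/13 - 3669) = -1471/(-47487/13) = -1471*(-13/47487) = 19123/47487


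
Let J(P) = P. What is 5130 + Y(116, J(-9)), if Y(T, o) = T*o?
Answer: 4086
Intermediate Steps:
5130 + Y(116, J(-9)) = 5130 + 116*(-9) = 5130 - 1044 = 4086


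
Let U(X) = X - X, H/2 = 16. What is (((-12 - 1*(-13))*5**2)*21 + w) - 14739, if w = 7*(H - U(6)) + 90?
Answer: -13900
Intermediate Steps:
H = 32 (H = 2*16 = 32)
U(X) = 0
w = 314 (w = 7*(32 - 1*0) + 90 = 7*(32 + 0) + 90 = 7*32 + 90 = 224 + 90 = 314)
(((-12 - 1*(-13))*5**2)*21 + w) - 14739 = (((-12 - 1*(-13))*5**2)*21 + 314) - 14739 = (((-12 + 13)*25)*21 + 314) - 14739 = ((1*25)*21 + 314) - 14739 = (25*21 + 314) - 14739 = (525 + 314) - 14739 = 839 - 14739 = -13900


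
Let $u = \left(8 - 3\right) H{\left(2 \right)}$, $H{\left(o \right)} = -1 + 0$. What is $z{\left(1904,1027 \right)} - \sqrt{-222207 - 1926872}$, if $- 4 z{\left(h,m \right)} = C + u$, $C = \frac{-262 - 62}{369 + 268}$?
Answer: $\frac{3509}{2548} - i \sqrt{2149079} \approx 1.3772 - 1466.0 i$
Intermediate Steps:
$H{\left(o \right)} = -1$
$u = -5$ ($u = \left(8 - 3\right) \left(-1\right) = 5 \left(-1\right) = -5$)
$C = - \frac{324}{637} \approx -0.50863$
$z{\left(h,m \right)} = \frac{3509}{2548}$ ($z{\left(h,m \right)} = - \frac{- \frac{324}{637} - 5}{4} = \left(- \frac{1}{4}\right) \left(- \frac{3509}{637}\right) = \frac{3509}{2548}$)
$z{\left(1904,1027 \right)} - \sqrt{-222207 - 1926872} = \frac{3509}{2548} - \sqrt{-222207 - 1926872} = \frac{3509}{2548} - \sqrt{-2149079} = \frac{3509}{2548} - i \sqrt{2149079}$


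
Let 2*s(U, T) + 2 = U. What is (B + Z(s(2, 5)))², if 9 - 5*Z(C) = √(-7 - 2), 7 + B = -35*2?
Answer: 141367/25 + 2256*I/25 ≈ 5654.7 + 90.24*I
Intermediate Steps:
s(U, T) = -1 + U/2
B = -77 (B = -7 - 35*2 = -7 - 70 = -77)
Z(C) = 9/5 - 3*I/5 (Z(C) = 9/5 - √(-7 - 2)/5 = 9/5 - 3*I/5)
(B + Z(s(2, 5)))² = (-77 + (9/5 - 3*I/5))² = (-376/5 - 3*I/5)²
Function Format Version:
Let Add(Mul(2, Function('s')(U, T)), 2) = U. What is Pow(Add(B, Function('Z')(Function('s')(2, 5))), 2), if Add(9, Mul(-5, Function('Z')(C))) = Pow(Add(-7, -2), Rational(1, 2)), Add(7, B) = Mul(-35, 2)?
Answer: Add(Rational(141367, 25), Mul(Rational(2256, 25), I)) ≈ Add(5654.7, Mul(90.240, I))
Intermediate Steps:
Function('s')(U, T) = Add(-1, Mul(Rational(1, 2), U))
B = -77 (B = Add(-7, Mul(-35, 2)) = Add(-7, -70) = -77)
Function('Z')(C) = Add(Rational(9, 5), Mul(Rational(-3, 5), I)) (Function('Z')(C) = Add(Rational(9, 5), Mul(Rational(-1, 5), Pow(Add(-7, -2), Rational(1, 2)))) = Add(Rational(9, 5), Mul(Rational(-1, 5), Pow(-9, Rational(1, 2)))) = Add(Rational(9, 5), Mul(Rational(-1, 5), Mul(3, I))) = Add(Rational(9, 5), Mul(Rational(-3, 5), I)))
Pow(Add(B, Function('Z')(Function('s')(2, 5))), 2) = Pow(Add(-77, Add(Rational(9, 5), Mul(Rational(-3, 5), I))), 2) = Pow(Add(Rational(-376, 5), Mul(Rational(-3, 5), I)), 2)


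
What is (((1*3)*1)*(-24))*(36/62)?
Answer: -1296/31 ≈ -41.806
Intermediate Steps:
(((1*3)*1)*(-24))*(36/62) = ((3*1)*(-24))*(36*(1/62)) = (3*(-24))*(18/31) = -72*18/31 = -1296/31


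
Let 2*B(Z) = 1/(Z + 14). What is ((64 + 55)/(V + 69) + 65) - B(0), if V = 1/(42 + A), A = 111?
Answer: 9857399/147812 ≈ 66.689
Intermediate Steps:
V = 1/153 (V = 1/(42 + 111) = 1/153 ≈ 0.0065359)
B(Z) = 1/(2*(14 + Z)) (B(Z) = 1/(2*(Z + 14)) = 1/(2*(14 + Z)))
((64 + 55)/(V + 69) + 65) - B(0) = ((64 + 55)/(1/153 + 69) + 65) - 1/(2*(14 + 0)) = (119/(10558/153) + 65) - 1/(2*14) = (119*(153/10558) + 65) - 1/(2*14) = (18207/10558 + 65) - 1*1/28 = 704477/10558 - 1/28 = 9857399/147812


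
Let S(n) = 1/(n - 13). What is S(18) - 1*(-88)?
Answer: 441/5 ≈ 88.200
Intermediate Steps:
S(n) = 1/(-13 + n)
S(18) - 1*(-88) = 1/(-13 + 18) - 1*(-88) = 1/5 + 88 = ⅕ + 88 = 441/5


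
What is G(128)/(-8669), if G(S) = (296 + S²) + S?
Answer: -16808/8669 ≈ -1.9389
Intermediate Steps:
G(S) = 296 + S + S²
G(128)/(-8669) = (296 + 128 + 128²)/(-8669) = (296 + 128 + 16384)*(-1/8669) = 16808*(-1/8669) = -16808/8669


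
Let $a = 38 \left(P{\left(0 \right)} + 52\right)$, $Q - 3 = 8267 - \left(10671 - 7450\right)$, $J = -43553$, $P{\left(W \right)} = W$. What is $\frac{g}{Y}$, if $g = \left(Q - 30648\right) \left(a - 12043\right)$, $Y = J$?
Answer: $- \frac{257705133}{43553} \approx -5917.0$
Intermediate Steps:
$Q = 5049$ ($Q = 3 + \left(8267 - \left(10671 - 7450\right)\right) = 3 + \left(8267 - 3221\right) = 3 + 5046 = 5049$)
$Y = -43553$
$a = 1976$ ($a = 38 \left(0 + 52\right) = 38 \cdot 52 = 1976$)
$g = 257705133$ ($g = \left(5049 - 30648\right) \left(1976 - 12043\right) = \left(-25599\right) \left(-10067\right) = 257705133$)
$\frac{g}{Y} = \frac{257705133}{-43553} = 257705133 \left(- \frac{1}{43553}\right) = - \frac{257705133}{43553}$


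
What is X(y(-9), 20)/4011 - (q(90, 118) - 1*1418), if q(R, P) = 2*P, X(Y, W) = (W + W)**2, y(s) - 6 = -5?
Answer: 4742602/4011 ≈ 1182.4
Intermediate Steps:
y(s) = 1 (y(s) = 6 - 5 = 1)
X(Y, W) = 4*W**2 (X(Y, W) = (2*W)**2 = 4*W**2)
X(y(-9), 20)/4011 - (q(90, 118) - 1*1418) = (4*20**2)/4011 - (2*118 - 1*1418) = (4*400)*(1/4011) - (236 - 1418) = 1600*(1/4011) - 1*(-1182) = 1600/4011 + 1182 = 4742602/4011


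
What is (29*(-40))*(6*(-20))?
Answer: 139200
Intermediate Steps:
(29*(-40))*(6*(-20)) = -1160*(-120) = 139200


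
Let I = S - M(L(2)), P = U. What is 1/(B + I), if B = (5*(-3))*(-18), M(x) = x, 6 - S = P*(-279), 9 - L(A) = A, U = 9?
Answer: 1/2780 ≈ 0.00035971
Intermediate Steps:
P = 9
L(A) = 9 - A
S = 2517 (S = 6 - 9*(-279) = 6 - 1*(-2511) = 6 + 2511 = 2517)
B = 270 (B = -15*(-18) = 270)
I = 2510 (I = 2517 - (9 - 1*2) = 2517 - (9 - 2) = 2517 - 1*7 = 2517 - 7 = 2510)
1/(B + I) = 1/(270 + 2510) = 1/2780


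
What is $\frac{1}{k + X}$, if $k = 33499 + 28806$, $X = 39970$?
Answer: $\frac{1}{102275} \approx 9.7776 \cdot 10^{-6}$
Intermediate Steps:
$k = 62305$
$\frac{1}{k + X} = \frac{1}{62305 + 39970} = \frac{1}{102275}$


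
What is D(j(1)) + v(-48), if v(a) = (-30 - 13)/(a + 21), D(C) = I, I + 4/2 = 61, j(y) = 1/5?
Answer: 1636/27 ≈ 60.593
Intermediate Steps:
j(y) = ⅕
I = 59 (I = -2 + 61 = 59)
D(C) = 59
v(a) = -43/(21 + a)
D(j(1)) + v(-48) = 59 - 43/(21 - 48) = 59 - 43/(-27) = 59 - 43*(-1/27) = 59 + 43/27 = 1636/27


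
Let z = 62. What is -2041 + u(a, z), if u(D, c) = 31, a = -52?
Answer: -2010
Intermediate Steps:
-2041 + u(a, z) = -2041 + 31 = -2010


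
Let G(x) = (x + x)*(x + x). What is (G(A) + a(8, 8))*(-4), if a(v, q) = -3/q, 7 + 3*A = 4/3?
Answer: -9005/162 ≈ -55.586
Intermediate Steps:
A = -17/9 (A = -7/3 + (4/3)/3 = -7/3 + (4*(⅓))/3 = -7/3 + (⅓)*(4/3) = -7/3 + 4/9 = -17/9 ≈ -1.8889)
G(x) = 4*x² (G(x) = (2*x)*(2*x) = 4*x²)
(G(A) + a(8, 8))*(-4) = (4*(-17/9)² - 3/8)*(-4) = (4*(289/81) - 3*⅛)*(-4) = (1156/81 - 3/8)*(-4) = (9005/648)*(-4) = -9005/162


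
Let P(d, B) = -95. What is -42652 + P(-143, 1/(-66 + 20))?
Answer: -42747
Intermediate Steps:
-42652 + P(-143, 1/(-66 + 20)) = -42652 - 95 = -42747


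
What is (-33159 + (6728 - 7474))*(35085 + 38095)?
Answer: -2481167900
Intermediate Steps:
(-33159 + (6728 - 7474))*(35085 + 38095) = (-33159 - 746)*73180 = -33905*73180 = -2481167900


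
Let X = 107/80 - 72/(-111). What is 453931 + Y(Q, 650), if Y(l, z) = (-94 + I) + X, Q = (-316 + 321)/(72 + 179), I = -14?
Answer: 1343321959/2960 ≈ 4.5383e+5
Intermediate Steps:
X = 5879/2960 (X = 107*(1/80) - 72*(-1/111) = 107/80 + 24/37 = 5879/2960 ≈ 1.9861)
Q = 5/251 ≈ 0.019920
Y(l, z) = -313801/2960 (Y(l, z) = (-94 - 14) + 5879/2960 = -108 + 5879/2960 = -313801/2960)
453931 + Y(Q, 650) = 453931 - 313801/2960 = 1343321959/2960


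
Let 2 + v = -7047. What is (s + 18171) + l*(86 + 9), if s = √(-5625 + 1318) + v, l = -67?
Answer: 4757 + I*√4307 ≈ 4757.0 + 65.628*I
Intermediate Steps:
v = -7049 (v = -2 - 7047 = -7049)
s = -7049 + I*√4307 (s = √(-5625 + 1318) - 7049 = √(-4307) - 7049 = I*√4307 - 7049 = -7049 + I*√4307 ≈ -7049.0 + 65.628*I)
(s + 18171) + l*(86 + 9) = ((-7049 + I*√4307) + 18171) - 67*(86 + 9) = (11122 + I*√4307) - 67*95 = (11122 + I*√4307) - 6365 = 4757 + I*√4307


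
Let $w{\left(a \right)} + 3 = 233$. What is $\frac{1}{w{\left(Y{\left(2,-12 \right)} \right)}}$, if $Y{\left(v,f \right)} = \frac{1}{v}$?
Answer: $\frac{1}{230} \approx 0.0043478$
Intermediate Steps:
$w{\left(a \right)} = 230$ ($w{\left(a \right)} = -3 + 233 = 230$)
$\frac{1}{w{\left(Y{\left(2,-12 \right)} \right)}} = \frac{1}{230}$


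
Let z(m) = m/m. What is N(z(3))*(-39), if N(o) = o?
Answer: -39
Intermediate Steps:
z(m) = 1
N(z(3))*(-39) = 1*(-39) = -39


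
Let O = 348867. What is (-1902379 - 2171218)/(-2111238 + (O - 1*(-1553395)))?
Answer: 4073597/208976 ≈ 19.493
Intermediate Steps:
(-1902379 - 2171218)/(-2111238 + (O - 1*(-1553395))) = (-1902379 - 2171218)/(-2111238 + (348867 - 1*(-1553395))) = -4073597/(-2111238 + (348867 + 1553395)) = -4073597/(-2111238 + 1902262) = -4073597/(-208976) = -4073597*(-1/208976) = 4073597/208976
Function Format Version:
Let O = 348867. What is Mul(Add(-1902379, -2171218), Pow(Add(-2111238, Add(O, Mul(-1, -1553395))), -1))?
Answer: Rational(4073597, 208976) ≈ 19.493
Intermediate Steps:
Mul(Add(-1902379, -2171218), Pow(Add(-2111238, Add(O, Mul(-1, -1553395))), -1)) = Mul(Add(-1902379, -2171218), Pow(Add(-2111238, Add(348867, Mul(-1, -1553395))), -1)) = Mul(-4073597, Pow(Add(-2111238, Add(348867, 1553395)), -1)) = Mul(-4073597, Pow(Add(-2111238, 1902262), -1)) = Mul(-4073597, Pow(-208976, -1)) = Mul(-4073597, Rational(-1, 208976)) = Rational(4073597, 208976)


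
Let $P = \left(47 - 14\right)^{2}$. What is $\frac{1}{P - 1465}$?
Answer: $- \frac{1}{376} \approx -0.0026596$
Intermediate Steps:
$P = 1089$ ($P = 33^{2} = 1089$)
$\frac{1}{P - 1465} = \frac{1}{1089 - 1465} = \frac{1}{-376} = - \frac{1}{376}$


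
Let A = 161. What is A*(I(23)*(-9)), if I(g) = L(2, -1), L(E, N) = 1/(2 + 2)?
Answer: -1449/4 ≈ -362.25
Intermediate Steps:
L(E, N) = ¼ (L(E, N) = 1/4 = ¼)
I(g) = ¼
A*(I(23)*(-9)) = 161*((¼)*(-9)) = 161*(-9/4) = -1449/4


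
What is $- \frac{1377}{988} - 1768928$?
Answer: $- \frac{1747702241}{988} \approx -1.7689 \cdot 10^{6}$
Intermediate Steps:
$- \frac{1377}{988} - 1768928 = - \frac{1747702241}{988}$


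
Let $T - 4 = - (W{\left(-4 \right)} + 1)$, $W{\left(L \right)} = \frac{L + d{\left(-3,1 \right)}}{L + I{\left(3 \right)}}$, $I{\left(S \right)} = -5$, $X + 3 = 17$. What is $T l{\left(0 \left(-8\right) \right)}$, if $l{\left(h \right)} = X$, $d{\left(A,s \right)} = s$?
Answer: $\frac{112}{3} \approx 37.333$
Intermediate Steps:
$X = 14$ ($X = -3 + 17 = 14$)
$l{\left(h \right)} = 14$
$W{\left(L \right)} = \frac{1 + L}{-5 + L}$ ($W{\left(L \right)} = \frac{L + 1}{L - 5} = \frac{1 + L}{-5 + L}$)
$T = \frac{8}{3}$ ($T = 4 - \left(\frac{1 - 4}{-5 - 4} + 1\right) = 4 - \left(\frac{1}{-9} \left(-3\right) + 1\right) = 4 - \left(\left(- \frac{1}{9}\right) \left(-3\right) + 1\right) = 4 - \left(\frac{1}{3} + 1\right) = 4 - \frac{4}{3} = \frac{8}{3} \approx 2.6667$)
$T l{\left(0 \left(-8\right) \right)} = \frac{8}{3} \cdot 14 = \frac{112}{3}$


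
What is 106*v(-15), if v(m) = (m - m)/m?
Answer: 0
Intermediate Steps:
v(m) = 0 (v(m) = 0/m = 0)
106*v(-15) = 106*0 = 0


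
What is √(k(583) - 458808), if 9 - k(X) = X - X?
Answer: I*√458799 ≈ 677.35*I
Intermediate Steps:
k(X) = 9 (k(X) = 9 - (X - X) = 9 - 1*0 = 9 + 0 = 9)
√(k(583) - 458808) = √(9 - 458808) = √(-458799) = I*√458799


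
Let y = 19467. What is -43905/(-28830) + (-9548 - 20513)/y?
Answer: -797333/37415574 ≈ -0.021310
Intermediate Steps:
-43905/(-28830) + (-9548 - 20513)/y = -43905/(-28830) + (-9548 - 20513)/19467 = -43905*(-1/28830) - 30061*1/19467 = 2927/1922 - 30061/19467 = -797333/37415574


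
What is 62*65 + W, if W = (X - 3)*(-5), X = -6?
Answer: 4075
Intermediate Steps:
W = 45 (W = (-6 - 3)*(-5) = -9*(-5) = 45)
62*65 + W = 62*65 + 45 = 4030 + 45 = 4075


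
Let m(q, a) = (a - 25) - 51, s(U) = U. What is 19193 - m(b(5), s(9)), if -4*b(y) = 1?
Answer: 19260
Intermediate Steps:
b(y) = -1/4 (b(y) = -1/4*1 = -1/4)
m(q, a) = -76 + a (m(q, a) = (-25 + a) - 51 = -76 + a)
19193 - m(b(5), s(9)) = 19193 - (-76 + 9) = 19193 - 1*(-67) = 19193 + 67 = 19260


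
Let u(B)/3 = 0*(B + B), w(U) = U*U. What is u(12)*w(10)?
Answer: 0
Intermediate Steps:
w(U) = U²
u(B) = 0 (u(B) = 3*(0*(B + B)) = 3*(0*(2*B)) = 3*0 = 0)
u(12)*w(10) = 0*10² = 0*100 = 0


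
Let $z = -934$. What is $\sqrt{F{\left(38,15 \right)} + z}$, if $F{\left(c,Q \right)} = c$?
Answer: $8 i \sqrt{14} \approx 29.933 i$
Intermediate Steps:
$\sqrt{F{\left(38,15 \right)} + z} = \sqrt{38 - 934} = \sqrt{-896} = 8 i \sqrt{14}$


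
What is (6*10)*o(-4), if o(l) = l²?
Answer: 960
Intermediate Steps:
(6*10)*o(-4) = (6*10)*(-4)² = 60*16 = 960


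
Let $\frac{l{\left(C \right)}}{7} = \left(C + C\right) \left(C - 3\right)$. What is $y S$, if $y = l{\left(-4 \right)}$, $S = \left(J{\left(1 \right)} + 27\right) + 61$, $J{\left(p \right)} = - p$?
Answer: $34104$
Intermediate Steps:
$S = 87$ ($S = \left(\left(-1\right) 1 + 27\right) + 61 = \left(-1 + 27\right) + 61 = 26 + 61 = 87$)
$l{\left(C \right)} = 14 C \left(-3 + C\right)$ ($l{\left(C \right)} = 7 \left(C + C\right) \left(C - 3\right) = 7 \cdot 2 C \left(-3 + C\right) = 14 C \left(-3 + C\right)$)
$y = 392$ ($y = 14 \left(-4\right) \left(-3 - 4\right) = 14 \left(-4\right) \left(-7\right) = 392$)
$y S = 392 \cdot 87 = 34104$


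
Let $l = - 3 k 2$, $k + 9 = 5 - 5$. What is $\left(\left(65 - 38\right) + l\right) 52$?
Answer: $4212$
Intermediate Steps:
$k = -9$ ($k = -9 + \left(5 - 5\right) = -9 + 0 = -9$)
$l = 54$ ($l = \left(-3\right) \left(-9\right) 2 = 27 \cdot 2 = 54$)
$\left(\left(65 - 38\right) + l\right) 52 = \left(\left(65 - 38\right) + 54\right) 52 = \left(27 + 54\right) 52 = 81 \cdot 52 = 4212$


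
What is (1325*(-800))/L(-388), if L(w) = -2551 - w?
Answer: 1060000/2163 ≈ 490.06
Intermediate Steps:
(1325*(-800))/L(-388) = (1325*(-800))/(-2551 - 1*(-388)) = -1060000/(-2551 + 388) = -1060000/(-2163) = -1060000*(-1/2163) = 1060000/2163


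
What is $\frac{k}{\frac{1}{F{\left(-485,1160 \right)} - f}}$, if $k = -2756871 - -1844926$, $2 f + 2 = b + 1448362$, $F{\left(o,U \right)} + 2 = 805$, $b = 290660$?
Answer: $792213005115$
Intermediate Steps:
$F{\left(o,U \right)} = 803$ ($F{\left(o,U \right)} = -2 + 805 = 803$)
$f = 869510$ ($f = -1 + \frac{290660 + 1448362}{2} = -1 + \frac{1}{2} \cdot 1739022 = -1 + 869511 = 869510$)
$k = -911945$ ($k = -2756871 + 1844926 = -911945$)
$\frac{k}{\frac{1}{F{\left(-485,1160 \right)} - f}} = - \frac{911945}{\frac{1}{803 - 869510}} = - \frac{911945}{\frac{1}{-868707}} = - \frac{911945}{- \frac{1}{868707}} = \left(-911945\right) \left(-868707\right) = 792213005115$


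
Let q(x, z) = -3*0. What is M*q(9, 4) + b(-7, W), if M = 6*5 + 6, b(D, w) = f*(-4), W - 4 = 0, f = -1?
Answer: 4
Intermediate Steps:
W = 4 (W = 4 + 0 = 4)
b(D, w) = 4 (b(D, w) = -1*(-4) = 4)
q(x, z) = 0
M = 36 (M = 30 + 6 = 36)
M*q(9, 4) + b(-7, W) = 36*0 + 4 = 0 + 4 = 4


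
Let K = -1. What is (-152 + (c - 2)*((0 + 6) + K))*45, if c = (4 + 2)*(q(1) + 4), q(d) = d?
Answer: -540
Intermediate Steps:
c = 30 (c = (4 + 2)*(1 + 4) = 6*5 = 30)
(-152 + (c - 2)*((0 + 6) + K))*45 = (-152 + (30 - 2)*((0 + 6) - 1))*45 = (-152 + 28*(6 - 1))*45 = (-152 + 28*5)*45 = (-152 + 140)*45 = -12*45 = -540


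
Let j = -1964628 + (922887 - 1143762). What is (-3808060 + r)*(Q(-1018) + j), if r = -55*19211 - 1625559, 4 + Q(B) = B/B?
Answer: 14184423493344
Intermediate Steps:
Q(B) = -3 (Q(B) = -4 + B/B = -4 + 1 = -3)
j = -2185503 (j = -1964628 - 220875 = -2185503)
r = -2682164 (r = -1056605 - 1625559 = -2682164)
(-3808060 + r)*(Q(-1018) + j) = (-3808060 - 2682164)*(-3 - 2185503) = -6490224*(-2185506) = 14184423493344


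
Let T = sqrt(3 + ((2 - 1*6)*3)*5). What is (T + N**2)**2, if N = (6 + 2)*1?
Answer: (64 + I*sqrt(57))**2 ≈ 4039.0 + 966.38*I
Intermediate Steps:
N = 8 (N = 8*1 = 8)
T = I*sqrt(57) (T = sqrt(3 + ((2 - 6)*3)*5) = sqrt(3 - 4*3*5) = sqrt(3 - 12*5) = sqrt(3 - 60) = sqrt(-57) = I*sqrt(57) ≈ 7.5498*I)
(T + N**2)**2 = (I*sqrt(57) + 8**2)**2 = (I*sqrt(57) + 64)**2 = (64 + I*sqrt(57))**2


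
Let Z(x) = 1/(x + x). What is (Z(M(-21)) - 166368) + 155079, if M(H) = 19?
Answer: -428981/38 ≈ -11289.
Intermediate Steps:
Z(x) = 1/(2*x)
(Z(M(-21)) - 166368) + 155079 = ((½)/19 - 166368) + 155079 = ((½)*(1/19) - 166368) + 155079 = (1/38 - 166368) + 155079 = -6321983/38 + 155079 = -428981/38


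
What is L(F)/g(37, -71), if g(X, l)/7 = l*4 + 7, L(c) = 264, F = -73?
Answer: -264/1939 ≈ -0.13615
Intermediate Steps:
g(X, l) = 49 + 28*l (g(X, l) = 7*(l*4 + 7) = 7*(4*l + 7) = 7*(7 + 4*l) = 49 + 28*l)
L(F)/g(37, -71) = 264/(49 + 28*(-71)) = 264/(49 - 1988) = 264/(-1939) = 264*(-1/1939) = -264/1939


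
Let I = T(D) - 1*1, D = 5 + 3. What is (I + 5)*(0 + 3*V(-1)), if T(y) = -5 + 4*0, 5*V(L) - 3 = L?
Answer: -6/5 ≈ -1.2000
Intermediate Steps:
V(L) = ⅗ + L/5
D = 8
T(y) = -5 (T(y) = -5 + 0 = -5)
I = -6 (I = -5 - 1*1 = -5 - 1 = -6)
(I + 5)*(0 + 3*V(-1)) = (-6 + 5)*(0 + 3*(⅗ + (⅕)*(-1))) = -(0 + 3*(⅗ - ⅕)) = -(0 + 3*(⅖)) = -(0 + 6/5) = -1*6/5 = -6/5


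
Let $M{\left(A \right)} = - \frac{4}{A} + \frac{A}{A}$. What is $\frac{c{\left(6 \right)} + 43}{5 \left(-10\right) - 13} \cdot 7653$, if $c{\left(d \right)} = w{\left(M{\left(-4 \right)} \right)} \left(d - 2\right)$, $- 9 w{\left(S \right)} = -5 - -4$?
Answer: $- \frac{997441}{189} \approx -5277.5$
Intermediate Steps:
$M{\left(A \right)} = 1 - \frac{4}{A}$ ($M{\left(A \right)} = - \frac{4}{A} + 1 = 1 - \frac{4}{A}$)
$w{\left(S \right)} = \frac{1}{9}$ ($w{\left(S \right)} = - \frac{-5 - -4}{9} = - \frac{-5 + 4}{9} = \left(- \frac{1}{9}\right) \left(-1\right) = \frac{1}{9}$)
$c{\left(d \right)} = - \frac{2}{9} + \frac{d}{9}$ ($c{\left(d \right)} = \frac{d - 2}{9} = \frac{-2 + d}{9} = - \frac{2}{9} + \frac{d}{9}$)
$\frac{c{\left(6 \right)} + 43}{5 \left(-10\right) - 13} \cdot 7653 = \frac{\left(- \frac{2}{9} + \frac{1}{9} \cdot 6\right) + 43}{5 \left(-10\right) - 13} \cdot 7653 = \frac{\left(- \frac{2}{9} + \frac{2}{3}\right) + 43}{-50 - 13} \cdot 7653 = \frac{\frac{4}{9} + 43}{-63} \cdot 7653 = \frac{391}{9} \left(- \frac{1}{63}\right) 7653 = \left(- \frac{391}{567}\right) 7653 = - \frac{997441}{189}$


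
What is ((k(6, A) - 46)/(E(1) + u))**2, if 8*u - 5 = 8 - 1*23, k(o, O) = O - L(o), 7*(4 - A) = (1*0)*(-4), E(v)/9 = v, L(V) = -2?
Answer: 25600/961 ≈ 26.639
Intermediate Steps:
E(v) = 9*v
A = 4 (A = 4 - 1*0*(-4)/7 = 4 - 0*(-4) = 4 - 1/7*0 = 4 + 0 = 4)
k(o, O) = 2 + O (k(o, O) = O - 1*(-2) = O + 2 = 2 + O)
u = -5/4 (u = 5/8 + (8 - 1*23)/8 = 5/8 + (8 - 23)/8 = 5/8 + (1/8)*(-15) = 5/8 - 15/8 = -5/4 ≈ -1.2500)
((k(6, A) - 46)/(E(1) + u))**2 = (((2 + 4) - 46)/(9*1 - 5/4))**2 = ((6 - 46)/(9 - 5/4))**2 = (-40/31/4)**2 = (-40*4/31)**2 = (-160/31)**2 = 25600/961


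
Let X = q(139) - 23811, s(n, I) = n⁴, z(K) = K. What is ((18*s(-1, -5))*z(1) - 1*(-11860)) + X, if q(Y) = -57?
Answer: -11990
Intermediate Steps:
X = -23868 (X = -57 - 23811 = -23868)
((18*s(-1, -5))*z(1) - 1*(-11860)) + X = ((18*(-1)⁴)*1 - 1*(-11860)) - 23868 = ((18*1)*1 + 11860) - 23868 = (18*1 + 11860) - 23868 = (18 + 11860) - 23868 = 11878 - 23868 = -11990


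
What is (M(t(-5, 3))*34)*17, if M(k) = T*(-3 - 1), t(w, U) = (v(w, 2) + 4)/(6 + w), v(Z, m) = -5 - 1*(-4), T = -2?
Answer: 4624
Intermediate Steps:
v(Z, m) = -1 (v(Z, m) = -5 + 4 = -1)
t(w, U) = 3/(6 + w) (t(w, U) = (-1 + 4)/(6 + w) = 3/(6 + w))
M(k) = 8 (M(k) = -2*(-3 - 1) = -2*(-4) = 8)
(M(t(-5, 3))*34)*17 = (8*34)*17 = 272*17 = 4624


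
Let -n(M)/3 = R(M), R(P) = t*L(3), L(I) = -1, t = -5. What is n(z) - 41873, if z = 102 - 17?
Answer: -41888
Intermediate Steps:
z = 85
R(P) = 5 (R(P) = -5*(-1) = 5)
n(M) = -15 (n(M) = -3*5 = -15)
n(z) - 41873 = -15 - 41873 = -41888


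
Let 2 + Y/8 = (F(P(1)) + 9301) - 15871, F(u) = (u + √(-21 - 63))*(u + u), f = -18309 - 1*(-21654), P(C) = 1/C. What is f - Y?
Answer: 55905 - 32*I*√21 ≈ 55905.0 - 146.64*I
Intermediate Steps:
f = 3345 (f = -18309 + 21654 = 3345)
F(u) = 2*u*(u + 2*I*√21) (F(u) = (u + √(-84))*(2*u) = (u + 2*I*√21)*(2*u) = 2*u*(u + 2*I*√21))
Y = -52560 + 32*I*√21 (Y = -16 + 8*((2*(1/1 + 2*I*√21)/1 + 9301) - 15871) = -16 + 8*((2*1*(1 + 2*I*√21) + 9301) - 15871) = -16 + 8*(((2 + 4*I*√21) + 9301) - 15871) = -16 + 8*((9303 + 4*I*√21) - 15871) = -16 + 8*(-6568 + 4*I*√21) = -16 + (-52544 + 32*I*√21) = -52560 + 32*I*√21 ≈ -52560.0 + 146.64*I)
f - Y = 3345 - (-52560 + 32*I*√21) = 3345 + (52560 - 32*I*√21) = 55905 - 32*I*√21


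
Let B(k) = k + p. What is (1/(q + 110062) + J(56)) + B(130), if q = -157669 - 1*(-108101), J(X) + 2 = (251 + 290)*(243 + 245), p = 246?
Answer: 15993524709/60494 ≈ 2.6438e+5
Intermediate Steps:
B(k) = 246 + k (B(k) = k + 246 = 246 + k)
J(X) = 264006 (J(X) = -2 + (251 + 290)*(243 + 245) = -2 + 541*488 = -2 + 264008 = 264006)
q = -49568 (q = -157669 + 108101 = -49568)
(1/(q + 110062) + J(56)) + B(130) = (1/(-49568 + 110062) + 264006) + (246 + 130) = (1/60494 + 264006) + 376 = 15970778965/60494 + 376 = 15993524709/60494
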